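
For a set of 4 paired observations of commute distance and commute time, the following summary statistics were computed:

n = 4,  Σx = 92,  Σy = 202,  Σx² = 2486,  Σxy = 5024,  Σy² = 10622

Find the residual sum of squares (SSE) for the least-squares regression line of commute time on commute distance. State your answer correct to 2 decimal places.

Sxx = Σx² − (Σx)²/n = 2486 − 2116 = 370
Sxy = Σxy − (Σx)(Σy)/n = 5024 − 4646 = 378
Syy = Σy² − (Σy)²/n = 10622 − 10201 = 421
b = Sxy/Sxx = 378/370 = 1.021622
SSE = Syy − b·Sxy = 421 − 1.021622·378 = 34.827027

34.83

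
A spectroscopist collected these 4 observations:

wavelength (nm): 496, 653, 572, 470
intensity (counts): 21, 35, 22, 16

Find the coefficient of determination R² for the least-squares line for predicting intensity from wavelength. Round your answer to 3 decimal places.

n = 4, Σx = 2191, Σy = 94, Σxy = 53375, Σx² = 1220509, Σy² = 2406
Sxx = Σx² − (Σx)²/n = 1220509 − 1200120.25 = 20388.75
Sxy = Σxy − (Σx)(Σy)/n = 53375 − 51488.5 = 1886.5
Syy = Σy² − (Σy)²/n = 2406 − 2209 = 197
R² = Sxy²/(Sxx·Syy) = (1886.5)²/(20388.75·197) = 0.886047

0.886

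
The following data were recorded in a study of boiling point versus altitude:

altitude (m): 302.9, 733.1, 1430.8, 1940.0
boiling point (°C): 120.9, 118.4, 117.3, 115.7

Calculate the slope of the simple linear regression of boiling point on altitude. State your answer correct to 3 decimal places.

-0.003

n = 4, Σx = 4406.8, Σy = 472.3, Σxy = 515710.49, Σx² = 6439972.66
Sxx = Σx² − (Σx)²/n = 6439972.66 − 4854971.56 = 1585001.1
Sxy = Σxy − (Σx)(Σy)/n = 515710.49 − 520332.91 = -4622.42
b = Sxy/Sxx = -4622.42/1585001.1 = -0.002916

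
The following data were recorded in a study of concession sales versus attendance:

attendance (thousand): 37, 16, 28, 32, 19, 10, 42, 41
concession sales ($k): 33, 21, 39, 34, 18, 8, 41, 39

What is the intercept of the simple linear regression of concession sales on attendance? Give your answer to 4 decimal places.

n = 8, Σx = 225, Σy = 233, Σxy = 7480, Σx² = 7339
Sxx = Σx² − (Σx)²/n = 7339 − 6328.125 = 1010.875
Sxy = Σxy − (Σx)(Σy)/n = 7480 − 6553.125 = 926.875
b = Sxy/Sxx = 926.875/1010.875 = 0.916904
a = ȳ − b·x̄ = 29.125 − 0.916904·28.125 = 3.337084

3.3371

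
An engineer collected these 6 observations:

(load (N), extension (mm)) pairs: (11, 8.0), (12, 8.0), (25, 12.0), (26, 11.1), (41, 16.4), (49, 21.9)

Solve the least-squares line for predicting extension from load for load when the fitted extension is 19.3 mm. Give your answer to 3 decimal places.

n = 6, Σx = 164, Σy = 77.4, Σxy = 2518.1, Σx² = 5648
Sxx = Σx² − (Σx)²/n = 5648 − 4482.666667 = 1165.333333
Sxy = Σxy − (Σx)(Σy)/n = 2518.1 − 2115.6 = 402.5
b = Sxy/Sxx = 402.5/1165.333333 = 0.345395
a = ȳ − b·x̄ = 12.9 − 0.345395·27.333333 = 3.459211
Set a + b·x = 19.3: x = (19.3 − 3.459211) / 0.345395 = 45.862857

45.863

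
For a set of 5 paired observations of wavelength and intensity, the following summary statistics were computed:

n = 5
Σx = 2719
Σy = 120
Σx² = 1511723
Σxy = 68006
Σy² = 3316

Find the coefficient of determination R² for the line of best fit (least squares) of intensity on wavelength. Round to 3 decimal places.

0.524

Sxx = Σx² − (Σx)²/n = 1511723 − 1478592.2 = 33130.8
Sxy = Σxy − (Σx)(Σy)/n = 68006 − 65256 = 2750
Syy = Σy² − (Σy)²/n = 3316 − 2880 = 436
R² = Sxy²/(Sxx·Syy) = (2750)²/(33130.8·436) = 0.523537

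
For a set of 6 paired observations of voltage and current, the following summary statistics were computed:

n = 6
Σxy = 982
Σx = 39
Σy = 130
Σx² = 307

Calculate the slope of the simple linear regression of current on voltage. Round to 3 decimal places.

Sxx = Σx² − (Σx)²/n = 307 − 253.5 = 53.5
Sxy = Σxy − (Σx)(Σy)/n = 982 − 845 = 137
b = Sxy/Sxx = 137/53.5 = 2.560748

2.561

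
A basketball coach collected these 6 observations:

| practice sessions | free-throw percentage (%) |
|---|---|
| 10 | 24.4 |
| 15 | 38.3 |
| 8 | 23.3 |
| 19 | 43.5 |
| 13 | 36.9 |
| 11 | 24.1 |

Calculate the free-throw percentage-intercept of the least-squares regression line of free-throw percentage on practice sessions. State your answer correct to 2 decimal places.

5.02

n = 6, Σx = 76, Σy = 190.5, Σxy = 2576.2, Σx² = 1040
Sxx = Σx² − (Σx)²/n = 1040 − 962.666667 = 77.333333
Sxy = Σxy − (Σx)(Σy)/n = 2576.2 − 2413 = 163.2
b = Sxy/Sxx = 163.2/77.333333 = 2.110345
a = ȳ − b·x̄ = 31.75 − 2.110345·12.666667 = 5.018966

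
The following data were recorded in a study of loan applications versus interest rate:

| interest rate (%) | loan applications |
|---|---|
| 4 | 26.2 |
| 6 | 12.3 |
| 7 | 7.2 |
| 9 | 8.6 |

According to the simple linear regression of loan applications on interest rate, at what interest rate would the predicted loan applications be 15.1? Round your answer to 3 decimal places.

6.074

n = 4, Σx = 26, Σy = 54.3, Σxy = 306.4, Σx² = 182
Sxx = Σx² − (Σx)²/n = 182 − 169 = 13
Sxy = Σxy − (Σx)(Σy)/n = 306.4 − 352.95 = -46.55
b = Sxy/Sxx = -46.55/13 = -3.580769
a = ȳ − b·x̄ = 13.575 − (-3.580769)·6.5 = 36.85
Set a + b·x = 15.1: x = (15.1 − 36.85) / (-3.580769) = 6.074114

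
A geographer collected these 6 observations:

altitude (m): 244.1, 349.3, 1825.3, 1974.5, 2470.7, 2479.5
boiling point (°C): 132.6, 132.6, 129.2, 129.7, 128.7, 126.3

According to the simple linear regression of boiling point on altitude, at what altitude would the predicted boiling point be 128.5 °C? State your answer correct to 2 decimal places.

2157.92

n = 6, Σx = 9343.4, Σy = 779.1, Σxy = 1201746.19, Σx² = 19664244.38
Sxx = Σx² − (Σx)²/n = 19664244.38 − 14549853.926667 = 5114390.453333
Sxy = Σxy − (Σx)(Σy)/n = 1201746.19 − 1213240.49 = -11494.3
b = Sxy/Sxx = -11494.3/5114390.453333 = -0.002247
a = ȳ − b·x̄ = 129.85 − (-0.002247)·1557.233333 = 133.349793
Set a + b·x = 128.5: x = (128.5 − 133.349793) / (-0.002247) = 2157.916029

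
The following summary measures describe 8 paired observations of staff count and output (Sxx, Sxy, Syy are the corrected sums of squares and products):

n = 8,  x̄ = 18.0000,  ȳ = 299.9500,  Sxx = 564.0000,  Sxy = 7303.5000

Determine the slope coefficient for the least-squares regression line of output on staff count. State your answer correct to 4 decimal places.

12.9495

b = Sxy/Sxx = 7303.5/564 = 12.949468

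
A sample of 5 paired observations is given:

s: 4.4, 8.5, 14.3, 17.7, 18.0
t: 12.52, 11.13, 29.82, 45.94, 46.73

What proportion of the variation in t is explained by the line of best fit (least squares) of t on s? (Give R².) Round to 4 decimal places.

n = 5, Σx = 62.9, Σy = 146.14, Σxy = 2230.397, Σx² = 933.39, Σy² = 5464.0362
Sxx = Σx² − (Σx)²/n = 933.39 − 791.282 = 142.108
Sxy = Σxy − (Σx)(Σy)/n = 2230.397 − 1838.4412 = 391.9558
Syy = Σy² − (Σy)²/n = 5464.0362 − 4271.37992 = 1192.65628
R² = Sxy²/(Sxx·Syy) = (391.9558)²/(142.108·1192.65628) = 0.906443

0.9064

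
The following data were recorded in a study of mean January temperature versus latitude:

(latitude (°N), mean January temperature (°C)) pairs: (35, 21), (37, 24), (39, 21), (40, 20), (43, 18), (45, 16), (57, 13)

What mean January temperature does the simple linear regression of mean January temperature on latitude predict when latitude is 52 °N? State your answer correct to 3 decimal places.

14.557

n = 7, Σx = 296, Σy = 133, Σxy = 5477, Σx² = 12838
Sxx = Σx² − (Σx)²/n = 12838 − 12516.571429 = 321.428571
Sxy = Σxy − (Σx)(Σy)/n = 5477 − 5624 = -147
b = Sxy/Sxx = -147/321.428571 = -0.457333
a = ȳ − b·x̄ = 19 − (-0.457333)·42.285714 = 38.338667
ŷ(52) = a + b·52 = 38.338667 + (-0.457333)·52 = 14.557333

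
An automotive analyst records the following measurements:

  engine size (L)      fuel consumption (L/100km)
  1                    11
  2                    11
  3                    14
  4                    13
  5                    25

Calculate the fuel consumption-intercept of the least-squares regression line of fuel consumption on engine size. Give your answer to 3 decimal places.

5.800

n = 5, Σx = 15, Σy = 74, Σxy = 252, Σx² = 55
Sxx = Σx² − (Σx)²/n = 55 − 45 = 10
Sxy = Σxy − (Σx)(Σy)/n = 252 − 222 = 30
b = Sxy/Sxx = 30/10 = 3
a = ȳ − b·x̄ = 14.8 − 3·3 = 5.8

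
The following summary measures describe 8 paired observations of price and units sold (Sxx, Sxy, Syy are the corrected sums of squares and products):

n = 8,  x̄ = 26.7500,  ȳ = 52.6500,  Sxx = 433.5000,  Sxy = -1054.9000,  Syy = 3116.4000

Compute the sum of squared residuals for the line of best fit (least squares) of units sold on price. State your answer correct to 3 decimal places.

549.355

b = Sxy/Sxx = -1054.9/433.5 = -2.433449
SSE = Syy − b·Sxy = 3116.4 − (-2.433449)·(-1054.9) = 549.354994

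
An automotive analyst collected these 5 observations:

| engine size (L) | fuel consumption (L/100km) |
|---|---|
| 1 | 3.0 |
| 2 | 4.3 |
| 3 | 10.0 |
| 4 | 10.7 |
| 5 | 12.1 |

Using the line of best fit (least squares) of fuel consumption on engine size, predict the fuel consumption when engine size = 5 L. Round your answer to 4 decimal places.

12.9400

n = 5, Σx = 15, Σy = 40.1, Σxy = 144.9, Σx² = 55
Sxx = Σx² − (Σx)²/n = 55 − 45 = 10
Sxy = Σxy − (Σx)(Σy)/n = 144.9 − 120.3 = 24.6
b = Sxy/Sxx = 24.6/10 = 2.46
a = ȳ − b·x̄ = 8.02 − 2.46·3 = 0.64
ŷ(5) = a + b·5 = 0.64 + 2.46·5 = 12.94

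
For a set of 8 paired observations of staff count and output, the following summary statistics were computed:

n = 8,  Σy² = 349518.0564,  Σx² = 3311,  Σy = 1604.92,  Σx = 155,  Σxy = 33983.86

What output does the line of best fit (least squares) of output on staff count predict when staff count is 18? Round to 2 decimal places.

Sxx = Σx² − (Σx)²/n = 3311 − 3003.125 = 307.875
Sxy = Σxy − (Σx)(Σy)/n = 33983.86 − 31095.325 = 2888.535
b = Sxy/Sxx = 2888.535/307.875 = 9.382168
a = ȳ − b·x̄ = 200.615 − 9.382168·19.375 = 18.835493
ŷ(18) = a + b·18 = 18.835493 + 9.382168·18 = 187.714519

187.71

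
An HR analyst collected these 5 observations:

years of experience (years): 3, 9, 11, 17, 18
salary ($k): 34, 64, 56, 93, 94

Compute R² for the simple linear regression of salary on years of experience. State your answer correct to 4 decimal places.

0.9448

n = 5, Σx = 58, Σy = 341, Σxy = 4567, Σx² = 824, Σy² = 25873
Sxx = Σx² − (Σx)²/n = 824 − 672.8 = 151.2
Sxy = Σxy − (Σx)(Σy)/n = 4567 − 3955.6 = 611.4
Syy = Σy² − (Σy)²/n = 25873 − 23256.2 = 2616.8
R² = Sxy²/(Sxx·Syy) = (611.4)²/(151.2·2616.8) = 0.944775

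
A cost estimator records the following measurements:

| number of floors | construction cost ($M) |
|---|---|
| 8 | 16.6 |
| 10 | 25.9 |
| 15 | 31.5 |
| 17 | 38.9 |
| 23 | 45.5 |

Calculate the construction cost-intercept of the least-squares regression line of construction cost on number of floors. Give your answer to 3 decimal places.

n = 5, Σx = 73, Σy = 158.4, Σxy = 2572.1, Σx² = 1207
Sxx = Σx² − (Σx)²/n = 1207 − 1065.8 = 141.2
Sxy = Σxy − (Σx)(Σy)/n = 2572.1 − 2312.64 = 259.46
b = Sxy/Sxx = 259.46/141.2 = 1.837535
a = ȳ − b·x̄ = 31.68 − 1.837535·14.6 = 4.851983

4.852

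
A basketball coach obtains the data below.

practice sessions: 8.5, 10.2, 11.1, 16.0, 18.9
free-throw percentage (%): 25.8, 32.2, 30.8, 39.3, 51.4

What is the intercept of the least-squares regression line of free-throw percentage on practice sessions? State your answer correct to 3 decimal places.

7.249

n = 5, Σx = 64.7, Σy = 179.5, Σxy = 2489.88, Σx² = 912.71
Sxx = Σx² − (Σx)²/n = 912.71 − 837.218 = 75.492
Sxy = Σxy − (Σx)(Σy)/n = 2489.88 − 2322.73 = 167.15
b = Sxy/Sxx = 167.15/75.492 = 2.214142
a = ȳ − b·x̄ = 35.9 − 2.214142·12.94 = 7.249004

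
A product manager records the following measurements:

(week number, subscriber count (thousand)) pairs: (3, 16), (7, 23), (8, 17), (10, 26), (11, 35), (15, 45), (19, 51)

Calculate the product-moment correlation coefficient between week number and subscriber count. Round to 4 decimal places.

n = 7, Σx = 73, Σy = 213, Σxy = 2634, Σx² = 929, Σy² = 7601
Sxx = Σx² − (Σx)²/n = 929 − 761.285714 = 167.714286
Sxy = Σxy − (Σx)(Σy)/n = 2634 − 2221.285714 = 412.714286
Syy = Σy² − (Σy)²/n = 7601 − 6481.285714 = 1119.714286
r = Sxy/√(Sxx·Syy) = 412.714286/√(187792.081633) = 412.714286/433.349837 = 0.952381

0.9524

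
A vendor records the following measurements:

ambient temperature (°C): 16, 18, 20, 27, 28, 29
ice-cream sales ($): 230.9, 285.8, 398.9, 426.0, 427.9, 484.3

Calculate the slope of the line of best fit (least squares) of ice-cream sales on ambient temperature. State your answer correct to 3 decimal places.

15.671

n = 6, Σx = 138, Σy = 2253.8, Σxy = 54344.7, Σx² = 3334
Sxx = Σx² − (Σx)²/n = 3334 − 3174 = 160
Sxy = Σxy − (Σx)(Σy)/n = 54344.7 − 51837.4 = 2507.3
b = Sxy/Sxx = 2507.3/160 = 15.670625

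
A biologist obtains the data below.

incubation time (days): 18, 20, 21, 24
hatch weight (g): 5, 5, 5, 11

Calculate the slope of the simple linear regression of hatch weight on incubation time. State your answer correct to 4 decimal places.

n = 4, Σx = 83, Σy = 26, Σxy = 559, Σx² = 1741
Sxx = Σx² − (Σx)²/n = 1741 − 1722.25 = 18.75
Sxy = Σxy − (Σx)(Σy)/n = 559 − 539.5 = 19.5
b = Sxy/Sxx = 19.5/18.75 = 1.04

1.0400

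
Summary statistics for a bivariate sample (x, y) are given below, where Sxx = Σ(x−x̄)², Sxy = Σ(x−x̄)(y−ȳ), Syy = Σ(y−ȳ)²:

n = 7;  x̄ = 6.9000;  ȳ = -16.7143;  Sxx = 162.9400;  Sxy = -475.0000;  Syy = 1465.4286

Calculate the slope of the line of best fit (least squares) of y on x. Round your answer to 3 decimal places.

-2.915

b = Sxy/Sxx = -475/162.94 = -2.915184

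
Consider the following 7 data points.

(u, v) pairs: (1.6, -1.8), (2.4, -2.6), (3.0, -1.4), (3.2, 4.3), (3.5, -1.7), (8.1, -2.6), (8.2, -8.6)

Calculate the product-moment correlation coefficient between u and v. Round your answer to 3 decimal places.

-0.580

n = 7, Σx = 30, Σy = -14.4, Σxy = -97.09, Σx² = 172.66, Σy² = 114.06
Sxx = Σx² − (Σx)²/n = 172.66 − 128.571429 = 44.088571
Sxy = Σxy − (Σx)(Σy)/n = -97.09 − (-61.714286) = -35.375714
Syy = Σy² − (Σy)²/n = 114.06 − 29.622857 = 84.437143
r = Sxy/√(Sxx·Syy) = -35.375714/√(3722.713004) = -35.375714/61.014039 = -0.579796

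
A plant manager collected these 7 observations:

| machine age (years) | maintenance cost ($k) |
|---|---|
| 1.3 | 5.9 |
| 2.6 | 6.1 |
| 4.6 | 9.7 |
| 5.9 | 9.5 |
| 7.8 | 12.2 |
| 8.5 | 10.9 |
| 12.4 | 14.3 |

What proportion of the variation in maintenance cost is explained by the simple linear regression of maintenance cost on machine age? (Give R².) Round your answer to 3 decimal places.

0.928

n = 7, Σx = 43.1, Σy = 68.6, Σxy = 489.33, Σx² = 351.27, Σy² = 728.5
Sxx = Σx² − (Σx)²/n = 351.27 − 265.372857 = 85.897143
Sxy = Σxy − (Σx)(Σy)/n = 489.33 − 422.38 = 66.95
Syy = Σy² − (Σy)²/n = 728.5 − 672.28 = 56.22
R² = Sxy²/(Sxx·Syy) = (66.95)²/(85.897143·56.22) = 0.928179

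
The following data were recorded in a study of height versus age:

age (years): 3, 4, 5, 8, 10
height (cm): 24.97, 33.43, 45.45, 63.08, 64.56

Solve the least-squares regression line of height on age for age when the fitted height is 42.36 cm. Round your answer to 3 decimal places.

5.321

n = 5, Σx = 30, Σy = 231.49, Σxy = 1586.12, Σx² = 214
Sxx = Σx² − (Σx)²/n = 214 − 180 = 34
Sxy = Σxy − (Σx)(Σy)/n = 1586.12 − 1388.94 = 197.18
b = Sxy/Sxx = 197.18/34 = 5.799412
a = ȳ − b·x̄ = 46.298 − 5.799412·6 = 11.501529
Set a + b·x = 42.36: x = (42.36 − 11.501529) / 5.799412 = 5.320966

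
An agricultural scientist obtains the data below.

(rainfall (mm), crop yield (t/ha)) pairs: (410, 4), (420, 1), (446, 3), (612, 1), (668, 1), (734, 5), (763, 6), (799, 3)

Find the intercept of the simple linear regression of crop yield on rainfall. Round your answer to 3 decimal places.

n = 8, Σx = 4852, Σy = 24, Σxy = 15323, Σx² = 3123510
Sxx = Σx² − (Σx)²/n = 3123510 − 2942738 = 180772
Sxy = Σxy − (Σx)(Σy)/n = 15323 − 14556 = 767
b = Sxy/Sxx = 767/180772 = 0.004243
a = ȳ − b·x̄ = 3 − 0.004243·606.5 = 0.426673

0.427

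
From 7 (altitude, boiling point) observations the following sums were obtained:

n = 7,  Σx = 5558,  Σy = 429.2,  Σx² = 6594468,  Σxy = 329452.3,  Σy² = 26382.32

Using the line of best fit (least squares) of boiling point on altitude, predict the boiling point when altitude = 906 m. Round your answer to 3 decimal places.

Sxx = Σx² − (Σx)²/n = 6594468 − 4413052 = 2181416
Sxy = Σxy − (Σx)(Σy)/n = 329452.3 − 340784.8 = -11332.5
b = Sxy/Sxx = -11332.5/2181416 = -0.005195
a = ȳ − b·x̄ = 61.314286 − (-0.005195)·794 = 65.439132
ŷ(906) = a + b·906 = 65.439132 + (-0.005195)·906 = 60.732443

60.732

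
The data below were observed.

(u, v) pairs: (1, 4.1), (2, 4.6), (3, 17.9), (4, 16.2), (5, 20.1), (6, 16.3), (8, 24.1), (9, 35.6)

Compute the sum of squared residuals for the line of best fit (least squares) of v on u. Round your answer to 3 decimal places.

120.166

n = 8, Σx = 38, Σy = 138.9, Σxy = 843.3, Σx² = 236, Σy² = 3138.69
Sxx = Σx² − (Σx)²/n = 236 − 180.5 = 55.5
Sxy = Σxy − (Σx)(Σy)/n = 843.3 − 659.775 = 183.525
Syy = Σy² − (Σy)²/n = 3138.69 − 2411.65125 = 727.03875
b = Sxy/Sxx = 183.525/55.5 = 3.306757
SSE = Syy − b·Sxy = 727.03875 − 3.306757·183.525 = 120.166216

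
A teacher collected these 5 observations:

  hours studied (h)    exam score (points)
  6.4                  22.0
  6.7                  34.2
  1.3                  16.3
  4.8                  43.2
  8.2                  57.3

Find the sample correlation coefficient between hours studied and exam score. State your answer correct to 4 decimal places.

n = 5, Σx = 27.4, Σy = 173, Σxy = 1068.35, Σx² = 177.82, Σy² = 7068.86
Sxx = Σx² − (Σx)²/n = 177.82 − 150.152 = 27.668
Sxy = Σxy − (Σx)(Σy)/n = 1068.35 − 948.04 = 120.31
Syy = Σy² − (Σy)²/n = 7068.86 − 5985.8 = 1083.06
r = Sxy/√(Sxx·Syy) = 120.31/√(29966.10408) = 120.31/173.107204 = 0.695003

0.6950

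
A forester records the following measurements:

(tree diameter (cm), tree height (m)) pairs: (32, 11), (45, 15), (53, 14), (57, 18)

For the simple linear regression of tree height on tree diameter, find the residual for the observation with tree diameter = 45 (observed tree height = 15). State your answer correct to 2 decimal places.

0.90

n = 4, Σx = 187, Σy = 58, Σxy = 2795, Σx² = 9107
Sxx = Σx² − (Σx)²/n = 9107 − 8742.25 = 364.75
Sxy = Σxy − (Σx)(Σy)/n = 2795 − 2711.5 = 83.5
b = Sxy/Sxx = 83.5/364.75 = 0.228924
a = ȳ − b·x̄ = 14.5 − 0.228924·46.75 = 3.797807
ŷ(45) = 3.797807 + 0.228924·45 = 14.099383
residual = y − ŷ = 15 − 14.099383 = 0.900617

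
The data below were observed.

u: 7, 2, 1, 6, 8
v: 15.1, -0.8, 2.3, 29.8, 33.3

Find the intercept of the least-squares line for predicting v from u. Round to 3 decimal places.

-4.972

n = 5, Σx = 24, Σy = 79.7, Σxy = 551.6, Σx² = 154
Sxx = Σx² − (Σx)²/n = 154 − 115.2 = 38.8
Sxy = Σxy − (Σx)(Σy)/n = 551.6 − 382.56 = 169.04
b = Sxy/Sxx = 169.04/38.8 = 4.356701
a = ȳ − b·x̄ = 15.94 − 4.356701·4.8 = -4.972165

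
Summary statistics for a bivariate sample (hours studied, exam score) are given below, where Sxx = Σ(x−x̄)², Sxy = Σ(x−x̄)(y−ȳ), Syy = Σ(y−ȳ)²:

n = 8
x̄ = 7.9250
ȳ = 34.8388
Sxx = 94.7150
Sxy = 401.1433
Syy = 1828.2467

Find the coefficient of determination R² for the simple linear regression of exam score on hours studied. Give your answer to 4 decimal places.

R² = Sxy²/(Sxx·Syy) = (401.1433)²/(94.715·1828.2467) = 0.929278

0.9293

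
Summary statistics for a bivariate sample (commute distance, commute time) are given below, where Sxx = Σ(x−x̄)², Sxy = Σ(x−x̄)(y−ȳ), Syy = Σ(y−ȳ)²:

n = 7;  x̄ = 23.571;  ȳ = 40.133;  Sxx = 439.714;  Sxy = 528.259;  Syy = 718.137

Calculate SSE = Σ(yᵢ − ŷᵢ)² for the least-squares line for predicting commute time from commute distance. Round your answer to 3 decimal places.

b = Sxy/Sxx = 528.259/439.714 = 1.201370
SSE = Syy − b·Sxy = 718.137 − 1.201370·528.259 = 83.502735

83.503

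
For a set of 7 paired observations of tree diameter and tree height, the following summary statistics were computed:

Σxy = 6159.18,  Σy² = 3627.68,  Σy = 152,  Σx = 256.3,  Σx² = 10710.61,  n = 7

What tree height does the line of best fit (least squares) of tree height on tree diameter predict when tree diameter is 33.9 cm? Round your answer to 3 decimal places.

20.499

Sxx = Σx² − (Σx)²/n = 10710.61 − 9384.241429 = 1326.368571
Sxy = Σxy − (Σx)(Σy)/n = 6159.18 − 5565.371429 = 593.808571
b = Sxy/Sxx = 593.808571/1326.368571 = 0.447695
a = ȳ − b·x̄ = 21.714286 − 0.447695·36.614286 = 5.322253
ŷ(33.9) = a + b·33.9 = 5.322253 + 0.447695·33.9 = 20.499114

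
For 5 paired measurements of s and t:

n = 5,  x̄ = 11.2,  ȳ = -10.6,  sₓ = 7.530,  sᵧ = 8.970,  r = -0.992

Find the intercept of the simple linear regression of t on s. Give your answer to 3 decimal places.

2.635

b = r · sᵧ/sₓ = -0.992 · 8.97/7.53 = -1.181705
a = ȳ − b·x̄ = -10.6 − (-1.181705)·11.2 = 2.635098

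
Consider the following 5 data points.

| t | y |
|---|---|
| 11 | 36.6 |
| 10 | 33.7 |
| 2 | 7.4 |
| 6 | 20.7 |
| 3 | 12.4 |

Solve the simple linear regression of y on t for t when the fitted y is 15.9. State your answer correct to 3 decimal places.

4.425

n = 5, Σx = 32, Σy = 110.8, Σxy = 915.8, Σx² = 270
Sxx = Σx² − (Σx)²/n = 270 − 204.8 = 65.2
Sxy = Σxy − (Σx)(Σy)/n = 915.8 − 709.12 = 206.68
b = Sxy/Sxx = 206.68/65.2 = 3.169939
a = ȳ − b·x̄ = 22.16 − 3.169939·6.4 = 1.872393
Set a + b·x = 15.9: x = (15.9 − 1.872393) / 3.169939 = 4.425198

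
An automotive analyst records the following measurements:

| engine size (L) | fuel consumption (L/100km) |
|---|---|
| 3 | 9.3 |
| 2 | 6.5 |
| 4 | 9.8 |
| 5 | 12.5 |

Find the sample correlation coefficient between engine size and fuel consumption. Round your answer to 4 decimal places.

0.9716

n = 4, Σx = 14, Σy = 38.1, Σxy = 142.6, Σx² = 54, Σy² = 381.03
Sxx = Σx² − (Σx)²/n = 54 − 49 = 5
Sxy = Σxy − (Σx)(Σy)/n = 142.6 − 133.35 = 9.25
Syy = Σy² − (Σy)²/n = 381.03 − 362.9025 = 18.1275
r = Sxy/√(Sxx·Syy) = 9.25/√(90.6375) = 9.25/9.520373 = 0.971601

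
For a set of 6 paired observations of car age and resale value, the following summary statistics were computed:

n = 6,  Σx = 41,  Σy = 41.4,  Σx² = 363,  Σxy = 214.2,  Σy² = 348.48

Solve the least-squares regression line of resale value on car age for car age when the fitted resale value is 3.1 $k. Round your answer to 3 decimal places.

Sxx = Σx² − (Σx)²/n = 363 − 280.166667 = 82.833333
Sxy = Σxy − (Σx)(Σy)/n = 214.2 − 282.9 = -68.7
b = Sxy/Sxx = -68.7/82.833333 = -0.829376
a = ȳ − b·x̄ = 6.9 − (-0.829376)·6.833333 = 12.567404
Set a + b·x = 3.1: x = (3.1 − 12.567404) / (-0.829376) = 11.415090

11.415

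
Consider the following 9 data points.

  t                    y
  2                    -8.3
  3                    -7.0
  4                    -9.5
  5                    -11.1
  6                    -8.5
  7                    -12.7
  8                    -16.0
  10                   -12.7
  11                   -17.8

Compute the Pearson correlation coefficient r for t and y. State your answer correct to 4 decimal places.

n = 9, Σx = 56, Σy = -103.6, Σxy = -721.8, Σx² = 424, Σy² = 1299.02
Sxx = Σx² − (Σx)²/n = 424 − 348.444444 = 75.555556
Sxy = Σxy − (Σx)(Σy)/n = -721.8 − (-644.622222) = -77.177778
Syy = Σy² − (Σy)²/n = 1299.02 − 1192.551111 = 106.468889
r = Sxy/√(Sxx·Syy) = -77.177778/√(8044.316049) = -77.177778/89.690111 = -0.860494

-0.8605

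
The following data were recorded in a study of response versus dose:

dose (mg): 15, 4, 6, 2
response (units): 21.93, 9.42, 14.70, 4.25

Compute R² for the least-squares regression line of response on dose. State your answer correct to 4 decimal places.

n = 4, Σx = 27, Σy = 50.3, Σxy = 463.33, Σx² = 281, Σy² = 803.8138
Sxx = Σx² − (Σx)²/n = 281 − 182.25 = 98.75
Sxy = Σxy − (Σx)(Σy)/n = 463.33 − 339.525 = 123.805
Syy = Σy² − (Σy)²/n = 803.8138 − 632.5225 = 171.2913
R² = Sxy²/(Sxx·Syy) = (123.805)²/(98.75·171.2913) = 0.906158

0.9062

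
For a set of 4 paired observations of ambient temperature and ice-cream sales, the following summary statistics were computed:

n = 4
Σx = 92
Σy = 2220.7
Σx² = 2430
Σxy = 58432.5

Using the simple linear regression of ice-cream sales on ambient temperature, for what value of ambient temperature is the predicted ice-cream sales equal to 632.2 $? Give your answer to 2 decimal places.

26.29

Sxx = Σx² − (Σx)²/n = 2430 − 2116 = 314
Sxy = Σxy − (Σx)(Σy)/n = 58432.5 − 51076.1 = 7356.4
b = Sxy/Sxx = 7356.4/314 = 23.428025
a = ȳ − b·x̄ = 555.175 − 23.428025·23 = 16.330414
Set a + b·x = 632.2: x = (632.2 − 16.330414) / 23.428025 = 26.287729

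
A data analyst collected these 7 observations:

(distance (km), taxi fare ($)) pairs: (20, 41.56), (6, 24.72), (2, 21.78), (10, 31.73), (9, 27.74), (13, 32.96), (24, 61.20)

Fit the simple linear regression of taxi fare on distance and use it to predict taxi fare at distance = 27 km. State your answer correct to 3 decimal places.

59.124

n = 7, Σx = 84, Σy = 241.69, Σxy = 3487.32, Σx² = 1366
Sxx = Σx² − (Σx)²/n = 1366 − 1008 = 358
Sxy = Σxy − (Σx)(Σy)/n = 3487.32 − 2900.28 = 587.04
b = Sxy/Sxx = 587.04/358 = 1.639777
a = ȳ − b·x̄ = 34.527143 − 1.639777·12 = 14.849824
ŷ(27) = a + b·27 = 14.849824 + 1.639777·27 = 59.123791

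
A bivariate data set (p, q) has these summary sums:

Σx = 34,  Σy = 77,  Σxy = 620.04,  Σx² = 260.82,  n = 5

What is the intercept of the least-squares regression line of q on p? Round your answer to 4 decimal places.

-6.7402

Sxx = Σx² − (Σx)²/n = 260.82 − 231.2 = 29.62
Sxy = Σxy − (Σx)(Σy)/n = 620.04 − 523.6 = 96.44
b = Sxy/Sxx = 96.44/29.62 = 3.255908
a = ȳ − b·x̄ = 15.4 − 3.255908·6.8 = -6.740176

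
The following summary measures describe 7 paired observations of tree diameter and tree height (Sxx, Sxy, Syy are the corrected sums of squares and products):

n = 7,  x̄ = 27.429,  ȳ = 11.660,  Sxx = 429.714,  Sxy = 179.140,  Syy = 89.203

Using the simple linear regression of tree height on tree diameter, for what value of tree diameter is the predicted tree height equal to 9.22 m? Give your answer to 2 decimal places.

21.58

b = Sxy/Sxx = 179.14/429.714 = 0.416882
a = ȳ − b·x̄ = 11.66 − 0.416882·27.429 = 0.225346
Set a + b·x = 9.22: x = (9.22 − 0.225346) / 0.416882 = 21.576024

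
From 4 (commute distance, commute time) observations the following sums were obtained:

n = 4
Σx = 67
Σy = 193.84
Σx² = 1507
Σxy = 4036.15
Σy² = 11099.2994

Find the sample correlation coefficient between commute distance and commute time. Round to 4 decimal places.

0.9743

Sxx = Σx² − (Σx)²/n = 1507 − 1122.25 = 384.75
Sxy = Σxy − (Σx)(Σy)/n = 4036.15 − 3246.82 = 789.33
Syy = Σy² − (Σy)²/n = 11099.2994 − 9393.4864 = 1705.813
r = Sxy/√(Sxx·Syy) = 789.33/√(656311.55175) = 789.33/810.130577 = 0.974324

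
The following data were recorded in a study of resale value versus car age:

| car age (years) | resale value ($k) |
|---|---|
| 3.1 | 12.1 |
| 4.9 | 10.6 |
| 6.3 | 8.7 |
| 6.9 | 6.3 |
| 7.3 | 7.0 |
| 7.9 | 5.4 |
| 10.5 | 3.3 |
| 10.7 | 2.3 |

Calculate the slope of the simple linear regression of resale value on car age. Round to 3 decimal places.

-1.293

n = 8, Σx = 57.6, Σy = 55.7, Σxy = 340.75, Σx² = 461.36
Sxx = Σx² − (Σx)²/n = 461.36 − 414.72 = 46.64
Sxy = Σxy − (Σx)(Σy)/n = 340.75 − 401.04 = -60.29
b = Sxy/Sxx = -60.29/46.64 = -1.292667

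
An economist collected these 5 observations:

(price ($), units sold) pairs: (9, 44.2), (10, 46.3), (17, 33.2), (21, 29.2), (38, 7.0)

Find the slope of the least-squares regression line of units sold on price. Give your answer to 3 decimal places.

n = 5, Σx = 95, Σy = 159.9, Σxy = 2304.4, Σx² = 2355
Sxx = Σx² − (Σx)²/n = 2355 − 1805 = 550
Sxy = Σxy − (Σx)(Σy)/n = 2304.4 − 3038.1 = -733.7
b = Sxy/Sxx = -733.7/550 = -1.334

-1.334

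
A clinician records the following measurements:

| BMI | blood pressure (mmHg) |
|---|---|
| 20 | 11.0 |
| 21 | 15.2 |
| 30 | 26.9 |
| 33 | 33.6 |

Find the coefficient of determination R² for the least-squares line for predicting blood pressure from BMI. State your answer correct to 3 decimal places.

n = 4, Σx = 104, Σy = 86.7, Σxy = 2455, Σx² = 2830, Σy² = 2204.61
Sxx = Σx² − (Σx)²/n = 2830 − 2704 = 126
Sxy = Σxy − (Σx)(Σy)/n = 2455 − 2254.2 = 200.8
Syy = Σy² − (Σy)²/n = 2204.61 − 1879.2225 = 325.3875
R² = Sxy²/(Sxx·Syy) = (200.8)²/(126·325.3875) = 0.983458

0.983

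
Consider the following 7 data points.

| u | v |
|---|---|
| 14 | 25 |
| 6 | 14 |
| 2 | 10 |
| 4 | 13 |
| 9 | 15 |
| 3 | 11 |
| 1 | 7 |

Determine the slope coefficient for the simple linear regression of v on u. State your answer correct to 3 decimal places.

n = 7, Σx = 39, Σy = 95, Σxy = 681, Σx² = 343
Sxx = Σx² − (Σx)²/n = 343 − 217.285714 = 125.714286
Sxy = Σxy − (Σx)(Σy)/n = 681 − 529.285714 = 151.714286
b = Sxy/Sxx = 151.714286/125.714286 = 1.206818

1.207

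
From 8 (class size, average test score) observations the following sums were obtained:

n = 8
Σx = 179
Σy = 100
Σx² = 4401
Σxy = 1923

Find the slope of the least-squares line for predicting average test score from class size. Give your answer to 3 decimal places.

Sxx = Σx² − (Σx)²/n = 4401 − 4005.125 = 395.875
Sxy = Σxy − (Σx)(Σy)/n = 1923 − 2237.5 = -314.5
b = Sxy/Sxx = -314.5/395.875 = -0.794443

-0.794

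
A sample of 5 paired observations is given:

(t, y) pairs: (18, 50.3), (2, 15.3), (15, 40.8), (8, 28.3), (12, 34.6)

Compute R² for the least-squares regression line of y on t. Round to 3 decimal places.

0.989

n = 5, Σx = 55, Σy = 169.3, Σxy = 2189.6, Σx² = 761, Σy² = 6426.87
Sxx = Σx² − (Σx)²/n = 761 − 605 = 156
Sxy = Σxy − (Σx)(Σy)/n = 2189.6 − 1862.3 = 327.3
Syy = Σy² − (Σy)²/n = 6426.87 − 5732.498 = 694.372
R² = Sxy²/(Sxx·Syy) = (327.3)²/(156·694.372) = 0.988952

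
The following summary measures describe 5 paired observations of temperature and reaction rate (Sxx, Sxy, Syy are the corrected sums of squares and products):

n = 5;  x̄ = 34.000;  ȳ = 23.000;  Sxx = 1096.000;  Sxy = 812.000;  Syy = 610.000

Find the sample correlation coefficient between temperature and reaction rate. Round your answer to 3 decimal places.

0.993

r = Sxy/√(Sxx·Syy) = 812/√(668560) = 812/817.655184 = 0.993084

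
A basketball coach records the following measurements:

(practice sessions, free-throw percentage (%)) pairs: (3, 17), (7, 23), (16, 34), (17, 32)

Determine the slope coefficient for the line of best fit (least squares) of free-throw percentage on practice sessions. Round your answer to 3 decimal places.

n = 4, Σx = 43, Σy = 106, Σxy = 1300, Σx² = 603
Sxx = Σx² − (Σx)²/n = 603 − 462.25 = 140.75
Sxy = Σxy − (Σx)(Σy)/n = 1300 − 1139.5 = 160.5
b = Sxy/Sxx = 160.5/140.75 = 1.140320

1.140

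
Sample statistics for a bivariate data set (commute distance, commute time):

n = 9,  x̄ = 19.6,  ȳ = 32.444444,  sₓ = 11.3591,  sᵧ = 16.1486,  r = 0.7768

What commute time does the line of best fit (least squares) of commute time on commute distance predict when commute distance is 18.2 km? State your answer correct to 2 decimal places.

b = r · sᵧ/sₓ = 0.7768 · 16.1486/11.3591 = 1.104333
a = ȳ − b·x̄ = 32.444444 − 1.104333·19.6 = 10.799511
ŷ(18.2) = a + b·18.2 = 10.799511 + 1.104333·18.2 = 30.898377

30.90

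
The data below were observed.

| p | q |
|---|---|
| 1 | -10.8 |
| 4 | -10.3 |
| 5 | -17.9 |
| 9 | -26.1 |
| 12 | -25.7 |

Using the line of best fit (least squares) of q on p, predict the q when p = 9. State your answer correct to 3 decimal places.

n = 5, Σx = 31, Σy = -90.8, Σxy = -684.8, Σx² = 267
Sxx = Σx² − (Σx)²/n = 267 − 192.2 = 74.8
Sxy = Σxy − (Σx)(Σy)/n = -684.8 − (-562.96) = -121.84
b = Sxy/Sxx = -121.84/74.8 = -1.628877
a = ȳ − b·x̄ = -18.16 − (-1.628877)·6.2 = -8.060963
ŷ(9) = a + b·9 = -8.060963 + (-1.628877)·9 = -22.720856

-22.721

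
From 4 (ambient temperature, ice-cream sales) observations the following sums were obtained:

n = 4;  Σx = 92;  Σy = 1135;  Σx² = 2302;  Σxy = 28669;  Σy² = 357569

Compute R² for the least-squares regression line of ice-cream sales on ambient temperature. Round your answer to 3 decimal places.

0.995

Sxx = Σx² − (Σx)²/n = 2302 − 2116 = 186
Sxy = Σxy − (Σx)(Σy)/n = 28669 − 26105 = 2564
Syy = Σy² − (Σy)²/n = 357569 − 322056.25 = 35512.75
R² = Sxy²/(Sxx·Syy) = (2564)²/(186·35512.75) = 0.995265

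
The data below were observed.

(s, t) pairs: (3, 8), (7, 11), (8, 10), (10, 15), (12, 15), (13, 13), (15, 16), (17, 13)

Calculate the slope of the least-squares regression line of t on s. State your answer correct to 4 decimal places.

n = 8, Σx = 85, Σy = 101, Σxy = 1141, Σx² = 1049
Sxx = Σx² − (Σx)²/n = 1049 − 903.125 = 145.875
Sxy = Σxy − (Σx)(Σy)/n = 1141 − 1073.125 = 67.875
b = Sxy/Sxx = 67.875/145.875 = 0.465296

0.4653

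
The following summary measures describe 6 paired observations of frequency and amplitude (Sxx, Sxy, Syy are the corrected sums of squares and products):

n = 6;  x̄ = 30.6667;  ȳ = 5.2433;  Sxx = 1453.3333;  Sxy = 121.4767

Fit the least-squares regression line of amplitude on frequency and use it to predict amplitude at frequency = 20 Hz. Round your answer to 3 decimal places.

b = Sxy/Sxx = 121.4767/1453.3333 = 0.083585
a = ȳ − b·x̄ = 5.2433 − 0.083585·30.6667 = 2.680027
ŷ(20) = a + b·20 = 2.680027 + 0.083585·20 = 4.351725

4.352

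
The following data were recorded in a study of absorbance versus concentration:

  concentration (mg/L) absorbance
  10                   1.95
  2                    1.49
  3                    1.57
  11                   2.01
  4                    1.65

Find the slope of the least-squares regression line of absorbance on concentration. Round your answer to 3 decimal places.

0.055

n = 5, Σx = 30, Σy = 8.67, Σxy = 55.9, Σx² = 250
Sxx = Σx² − (Σx)²/n = 250 − 180 = 70
Sxy = Σxy − (Σx)(Σy)/n = 55.9 − 52.02 = 3.88
b = Sxy/Sxx = 3.88/70 = 0.055429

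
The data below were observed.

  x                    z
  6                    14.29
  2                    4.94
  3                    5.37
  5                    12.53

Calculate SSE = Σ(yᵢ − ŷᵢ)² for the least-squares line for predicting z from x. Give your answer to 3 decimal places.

n = 4, Σx = 16, Σy = 37.13, Σxy = 174.38, Σx² = 74, Σy² = 414.4455
Sxx = Σx² − (Σx)²/n = 74 − 64 = 10
Sxy = Σxy − (Σx)(Σy)/n = 174.38 − 148.52 = 25.86
Syy = Σy² − (Σy)²/n = 414.4455 − 344.659225 = 69.786275
b = Sxy/Sxx = 25.86/10 = 2.586
SSE = Syy − b·Sxy = 69.786275 − 2.586·25.86 = 2.912315

2.912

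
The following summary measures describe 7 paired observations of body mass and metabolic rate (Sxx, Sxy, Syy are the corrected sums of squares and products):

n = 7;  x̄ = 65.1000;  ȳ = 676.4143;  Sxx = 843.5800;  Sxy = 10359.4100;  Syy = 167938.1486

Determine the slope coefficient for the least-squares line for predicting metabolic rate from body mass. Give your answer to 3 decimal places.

12.280

b = Sxy/Sxx = 10359.41/843.58 = 12.280294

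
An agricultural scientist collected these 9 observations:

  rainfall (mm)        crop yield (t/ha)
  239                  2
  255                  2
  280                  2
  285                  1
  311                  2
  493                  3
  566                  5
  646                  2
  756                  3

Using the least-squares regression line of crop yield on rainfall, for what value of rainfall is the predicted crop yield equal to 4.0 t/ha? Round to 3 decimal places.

n = 9, Σx = 3831, Σy = 22, Σxy = 10324, Σx² = 1930749
Sxx = Σx² − (Σx)²/n = 1930749 − 1630729 = 300020
Sxy = Σxy − (Σx)(Σy)/n = 10324 − 9364.666667 = 959.333333
b = Sxy/Sxx = 959.333333/300020 = 0.003198
a = ȳ − b·x̄ = 2.444444 − 0.003198·425.666667 = 1.083348
Set a + b·x = 4.0: x = (4.0 − 1.083348) / 0.003198 = 912.148019

912.148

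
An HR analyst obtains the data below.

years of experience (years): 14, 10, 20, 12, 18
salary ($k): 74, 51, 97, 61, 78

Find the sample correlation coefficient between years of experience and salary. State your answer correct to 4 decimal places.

0.9610

n = 5, Σx = 74, Σy = 361, Σxy = 5622, Σx² = 1164, Σy² = 27291
Sxx = Σx² − (Σx)²/n = 1164 − 1095.2 = 68.8
Sxy = Σxy − (Σx)(Σy)/n = 5622 − 5342.8 = 279.2
Syy = Σy² − (Σy)²/n = 27291 − 26064.2 = 1226.8
r = Sxy/√(Sxx·Syy) = 279.2/√(84403.84) = 279.2/290.523390 = 0.961024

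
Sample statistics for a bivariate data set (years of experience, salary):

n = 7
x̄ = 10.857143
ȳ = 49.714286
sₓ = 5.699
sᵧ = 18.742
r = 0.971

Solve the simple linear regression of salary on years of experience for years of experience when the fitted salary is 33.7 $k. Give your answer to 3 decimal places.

b = r · sᵧ/sₓ = 0.971 · 18.742/5.699 = 3.193276
a = ȳ − b·x̄ = 49.714286 − 3.193276·10.857143 = 15.044428
Set a + b·x = 33.7: x = (33.7 − 15.044428) / 3.193276 = 5.842141

5.842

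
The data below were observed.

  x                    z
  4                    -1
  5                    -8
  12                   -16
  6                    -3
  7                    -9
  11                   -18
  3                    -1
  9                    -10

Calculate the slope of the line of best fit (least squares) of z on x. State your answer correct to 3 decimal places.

n = 8, Σx = 57, Σy = -66, Σxy = -608, Σx² = 481
Sxx = Σx² − (Σx)²/n = 481 − 406.125 = 74.875
Sxy = Σxy − (Σx)(Σy)/n = -608 − (-470.25) = -137.75
b = Sxy/Sxx = -137.75/74.875 = -1.839733

-1.840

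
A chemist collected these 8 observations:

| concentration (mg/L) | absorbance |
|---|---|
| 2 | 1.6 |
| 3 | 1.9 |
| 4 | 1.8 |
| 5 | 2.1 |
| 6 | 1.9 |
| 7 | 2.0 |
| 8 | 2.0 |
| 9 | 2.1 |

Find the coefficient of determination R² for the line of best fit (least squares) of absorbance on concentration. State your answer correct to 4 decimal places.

n = 8, Σx = 44, Σy = 15.4, Σxy = 86.9, Σx² = 284, Σy² = 29.84
Sxx = Σx² − (Σx)²/n = 284 − 242 = 42
Sxy = Σxy − (Σx)(Σy)/n = 86.9 − 84.7 = 2.2
Syy = Σy² − (Σy)²/n = 29.84 − 29.645 = 0.195
R² = Sxy²/(Sxx·Syy) = (2.2)²/(42·0.195) = 0.590965

0.5910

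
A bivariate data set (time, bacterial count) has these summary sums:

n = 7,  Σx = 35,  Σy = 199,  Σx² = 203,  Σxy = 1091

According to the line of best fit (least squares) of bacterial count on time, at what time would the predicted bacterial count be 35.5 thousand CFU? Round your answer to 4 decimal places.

7.0625

Sxx = Σx² − (Σx)²/n = 203 − 175 = 28
Sxy = Σxy − (Σx)(Σy)/n = 1091 − 995 = 96
b = Sxy/Sxx = 96/28 = 3.428571
a = ȳ − b·x̄ = 28.428571 − 3.428571·5 = 11.285714
Set a + b·x = 35.5: x = (35.5 − 11.285714) / 3.428571 = 7.0625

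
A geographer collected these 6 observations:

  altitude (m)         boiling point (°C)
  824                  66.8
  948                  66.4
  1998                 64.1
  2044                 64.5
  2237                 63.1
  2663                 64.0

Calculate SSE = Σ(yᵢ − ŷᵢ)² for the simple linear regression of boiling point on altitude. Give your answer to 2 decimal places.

n = 6, Σx = 10714, Σy = 388.9, Σxy = 689486.9, Σx² = 21843358, Σy² = 25217.87
Sxx = Σx² − (Σx)²/n = 21843358 − 19131632.666667 = 2711725.333333
Sxy = Σxy − (Σx)(Σy)/n = 689486.9 − 694445.766667 = -4958.866667
Syy = Σy² − (Σy)²/n = 25217.87 − 25207.201667 = 10.668333
b = Sxy/Sxx = -4958.866667/2711725.333333 = -0.001829
SSE = Syy − b·Sxy = 10.668333 − (-0.001829)·(-4958.866667) = 1.600174

1.60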